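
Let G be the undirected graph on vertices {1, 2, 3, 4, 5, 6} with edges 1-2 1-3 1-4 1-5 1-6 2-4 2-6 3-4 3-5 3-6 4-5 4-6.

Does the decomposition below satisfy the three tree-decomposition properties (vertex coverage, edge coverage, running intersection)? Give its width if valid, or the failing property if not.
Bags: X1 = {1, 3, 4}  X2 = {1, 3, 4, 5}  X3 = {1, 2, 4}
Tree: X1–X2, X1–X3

No — vertex 6 appears in no bag.

A tree decomposition must satisfy three properties: every vertex lies in some bag; for every edge, both endpoints lie together in some bag; and for every vertex, the bags containing it form a connected subtree. Here vertex 6 appears in no bag, so the decomposition is invalid.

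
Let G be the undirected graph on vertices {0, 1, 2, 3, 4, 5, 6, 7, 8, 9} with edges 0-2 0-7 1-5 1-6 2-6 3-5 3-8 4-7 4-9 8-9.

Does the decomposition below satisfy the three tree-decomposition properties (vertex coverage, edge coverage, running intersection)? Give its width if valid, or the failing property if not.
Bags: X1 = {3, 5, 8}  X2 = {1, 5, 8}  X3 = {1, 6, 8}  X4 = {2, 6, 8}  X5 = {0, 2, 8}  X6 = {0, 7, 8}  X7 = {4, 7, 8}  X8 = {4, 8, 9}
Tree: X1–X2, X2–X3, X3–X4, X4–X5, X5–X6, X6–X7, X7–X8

Yes; width 2.

Checking the three conditions: (i) the bags cover all of {0, 1, 2, 3, 4, 5, 6, 7, 8, 9}; (ii) for each edge, some bag contains both endpoints; (iii) the bags containing any fixed vertex form a subtree. All hold, so the decomposition is valid with width 3 − 1 = 2.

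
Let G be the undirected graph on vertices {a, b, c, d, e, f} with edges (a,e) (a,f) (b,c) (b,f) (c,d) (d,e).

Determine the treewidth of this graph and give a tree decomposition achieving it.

Every bag has size at most 3, so the width is 3 − 1 = 2 and tw(G) ≤ 2. For the lower bound, G contains the cycle d–c–b–f–a–e–d, so G is not a forest; only forests have treewidth ≤ 1, hence tw(G) ≥ 2. Combining the bounds, tw(G) = 2.

Treewidth 2.
One such decomposition:
Bags: B1 = {b, c, d}  B2 = {b, d, f}  B3 = {a, d, f}  B4 = {a, d, e}
Tree: B1–B2, B2–B3, B3–B4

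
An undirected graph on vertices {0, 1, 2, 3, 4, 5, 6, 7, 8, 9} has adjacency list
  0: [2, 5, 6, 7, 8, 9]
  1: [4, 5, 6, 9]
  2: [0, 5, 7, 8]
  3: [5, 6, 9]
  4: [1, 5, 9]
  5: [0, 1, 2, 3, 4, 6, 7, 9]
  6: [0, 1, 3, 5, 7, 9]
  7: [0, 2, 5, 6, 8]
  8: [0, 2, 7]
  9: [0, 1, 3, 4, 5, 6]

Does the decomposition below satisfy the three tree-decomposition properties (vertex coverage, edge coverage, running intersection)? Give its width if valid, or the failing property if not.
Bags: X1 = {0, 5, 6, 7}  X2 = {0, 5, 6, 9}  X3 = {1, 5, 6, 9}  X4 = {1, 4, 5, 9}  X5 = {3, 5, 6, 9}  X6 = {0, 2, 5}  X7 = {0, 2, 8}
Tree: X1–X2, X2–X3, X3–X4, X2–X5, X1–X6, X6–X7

A tree decomposition must satisfy three properties: every vertex lies in some bag; for every edge, both endpoints lie together in some bag; and for every vertex, the bags containing it form a connected subtree. Here edge (7,2) lies in no bag, so the decomposition is invalid.

No — edge (7,2) lies in no bag.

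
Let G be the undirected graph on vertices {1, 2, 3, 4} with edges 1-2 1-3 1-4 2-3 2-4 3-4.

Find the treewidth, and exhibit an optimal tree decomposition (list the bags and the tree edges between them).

Treewidth 3.
One such decomposition:
Bags: B1 = {1, 2, 3, 4}
Tree: (single bag)

A single bag containing all 4 vertices is trivially a valid decomposition of width 3. For the lower bound, the 4 vertices {1, 2, 3, 4} are pairwise adjacent, and any tree decomposition puts a clique entirely inside one bag — forcing width ≥ 3. Combining the bounds, tw(G) = 3.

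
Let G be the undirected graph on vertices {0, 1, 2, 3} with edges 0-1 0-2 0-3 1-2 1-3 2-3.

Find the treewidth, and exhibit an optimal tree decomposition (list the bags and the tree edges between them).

A single bag containing all 4 vertices is trivially a valid decomposition of width 3. For the lower bound, the 4 vertices {0, 1, 2, 3} are pairwise adjacent, and any tree decomposition puts a clique entirely inside one bag — forcing width ≥ 3. Therefore the treewidth is 3.

Treewidth 3.
Bags: B1 = {0, 1, 2, 3}
Tree: (single bag)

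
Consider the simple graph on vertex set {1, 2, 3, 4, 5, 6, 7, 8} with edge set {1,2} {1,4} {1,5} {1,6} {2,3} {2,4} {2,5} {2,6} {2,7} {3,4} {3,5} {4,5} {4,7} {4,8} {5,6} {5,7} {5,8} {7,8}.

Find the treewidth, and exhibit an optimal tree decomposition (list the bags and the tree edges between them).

Treewidth 3.
Bags: B1 = {2, 4, 5, 7}  B2 = {2, 3, 4, 5}  B3 = {1, 2, 4, 5}  B4 = {1, 2, 5, 6}  B5 = {4, 5, 7, 8}
Tree: B1–B2, B2–B3, B3–B4, B1–B5

Every bag has size at most 4, so the width is 4 − 1 = 3 and tw(G) ≤ 3. For the lower bound, the 4 vertices {4, 5, 7, 8} are pairwise adjacent, and any tree decomposition puts a clique entirely inside one bag — forcing width ≥ 3. The upper and lower bounds meet at 3, so that is the treewidth.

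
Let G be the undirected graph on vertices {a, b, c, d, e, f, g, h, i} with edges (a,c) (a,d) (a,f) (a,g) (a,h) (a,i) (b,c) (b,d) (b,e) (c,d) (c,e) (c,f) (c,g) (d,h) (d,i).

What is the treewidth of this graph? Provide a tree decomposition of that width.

Treewidth 2.
One such decomposition:
Bags: B1 = {a, d, h}  B2 = {a, c, d}  B3 = {a, c, f}  B4 = {a, d, i}  B5 = {a, c, g}  B6 = {b, c, d}  B7 = {b, c, e}
Tree: B1–B2, B2–B3, B2–B4, B3–B5, B2–B6, B6–B7

The largest bag has 3 vertices, giving width 2; this decomposition certifies tw(G) ≤ 2. On the other hand G contains the 3-clique {a, d, h}. A clique must lie in a single bag of any decomposition, so no decomposition can have width below 2. Hence tw(G) = 2 exactly.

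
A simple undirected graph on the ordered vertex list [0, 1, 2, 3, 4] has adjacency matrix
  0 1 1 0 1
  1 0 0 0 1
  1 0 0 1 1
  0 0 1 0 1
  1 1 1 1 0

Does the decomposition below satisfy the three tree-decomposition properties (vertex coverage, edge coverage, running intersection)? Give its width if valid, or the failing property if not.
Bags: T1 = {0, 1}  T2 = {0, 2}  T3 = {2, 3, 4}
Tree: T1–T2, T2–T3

No — edge (1,4) lies in no bag.

A tree decomposition must satisfy three properties: every vertex lies in some bag; for every edge, both endpoints lie together in some bag; and for every vertex, the bags containing it form a connected subtree. Here edge (1,4) lies in no bag, so the decomposition is invalid.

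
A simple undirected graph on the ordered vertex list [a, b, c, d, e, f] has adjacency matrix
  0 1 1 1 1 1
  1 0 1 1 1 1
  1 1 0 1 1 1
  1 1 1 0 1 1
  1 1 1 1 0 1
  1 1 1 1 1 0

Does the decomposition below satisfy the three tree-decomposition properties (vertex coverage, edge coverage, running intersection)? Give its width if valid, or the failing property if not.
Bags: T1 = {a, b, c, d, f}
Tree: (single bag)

A tree decomposition must satisfy three properties: every vertex lies in some bag; for every edge, both endpoints lie together in some bag; and for every vertex, the bags containing it form a connected subtree. Here vertex e appears in no bag, so the decomposition is invalid.

No — vertex e appears in no bag.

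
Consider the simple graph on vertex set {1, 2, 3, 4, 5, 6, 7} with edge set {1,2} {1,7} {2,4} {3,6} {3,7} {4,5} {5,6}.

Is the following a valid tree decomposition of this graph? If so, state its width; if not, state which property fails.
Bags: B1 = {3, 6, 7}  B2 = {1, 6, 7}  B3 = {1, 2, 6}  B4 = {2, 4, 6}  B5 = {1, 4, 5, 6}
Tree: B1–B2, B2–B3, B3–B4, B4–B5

A tree decomposition must satisfy three properties: every vertex lies in some bag; for every edge, both endpoints lie together in some bag; and for every vertex, the bags containing it form a connected subtree. Here bags containing vertex 1 are not connected in the tree, so the decomposition is invalid.

No — bags containing vertex 1 are not connected in the tree.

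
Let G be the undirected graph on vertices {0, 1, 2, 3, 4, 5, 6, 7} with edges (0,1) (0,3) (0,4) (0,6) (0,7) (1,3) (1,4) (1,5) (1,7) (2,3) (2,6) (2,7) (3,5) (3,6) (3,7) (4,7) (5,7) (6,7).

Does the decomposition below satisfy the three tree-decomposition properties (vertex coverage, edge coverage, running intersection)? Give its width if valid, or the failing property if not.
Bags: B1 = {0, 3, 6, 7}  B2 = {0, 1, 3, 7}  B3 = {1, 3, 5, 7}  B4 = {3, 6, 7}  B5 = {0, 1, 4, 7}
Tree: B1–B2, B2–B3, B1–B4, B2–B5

A tree decomposition must satisfy three properties: every vertex lies in some bag; for every edge, both endpoints lie together in some bag; and for every vertex, the bags containing it form a connected subtree. Here vertex 2 appears in no bag, so the decomposition is invalid.

No — vertex 2 appears in no bag.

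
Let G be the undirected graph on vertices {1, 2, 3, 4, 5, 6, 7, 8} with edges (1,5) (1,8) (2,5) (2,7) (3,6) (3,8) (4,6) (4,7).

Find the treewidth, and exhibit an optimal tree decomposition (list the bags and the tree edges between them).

Treewidth 2.
One optimal decomposition is:
Bags: B1 = {2, 5, 7}  B2 = {1, 5, 7}  B3 = {1, 7, 8}  B4 = {3, 7, 8}  B5 = {3, 6, 7}  B6 = {4, 6, 7}
Tree: B1–B2, B2–B3, B3–B4, B4–B5, B5–B6

Every bag has size at most 3, so the width is 3 − 1 = 2 and tw(G) ≤ 2. For the lower bound, G contains the cycle 7–2–5–1–8–3–6–4–7, so G is not a forest; only forests have treewidth ≤ 1, hence tw(G) ≥ 2. Therefore the treewidth is 2.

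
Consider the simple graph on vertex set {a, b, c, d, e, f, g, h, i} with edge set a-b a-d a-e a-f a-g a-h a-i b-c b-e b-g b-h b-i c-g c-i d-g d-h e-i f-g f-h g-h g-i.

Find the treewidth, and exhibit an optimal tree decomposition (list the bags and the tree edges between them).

Each bag holds 4 vertices, so the decomposition has width 3, which upper-bounds the treewidth. On the other hand G contains the 4-clique {b, c, g, i}. A clique must lie in a single bag of any decomposition, so no decomposition can have width below 3. The upper and lower bounds meet at 3, so that is the treewidth.

Treewidth 3.
One such decomposition:
Bags: B1 = {a, b, g, i}  B2 = {a, b, e, i}  B3 = {a, b, g, h}  B4 = {a, d, g, h}  B5 = {a, f, g, h}  B6 = {b, c, g, i}
Tree: B1–B2, B1–B3, B3–B4, B3–B5, B1–B6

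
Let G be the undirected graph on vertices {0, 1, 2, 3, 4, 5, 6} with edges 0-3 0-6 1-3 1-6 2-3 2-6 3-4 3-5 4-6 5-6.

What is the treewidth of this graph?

A width-2 tree decomposition is:
Bags: B1 = {2, 3, 6}  B2 = {3, 4, 6}  B3 = {3, 5, 6}  B4 = {0, 3, 6}  B5 = {1, 3, 6}
Tree: B1–B2, B2–B3, B3–B4, B4–B5
Every bag has size at most 3, so the width is 3 − 1 = 2 and tw(G) ≤ 2. The edges 6–2–3–4–6 form a cycle, so G is not a tree and its treewidth is at least 2. Hence tw(G) = 2 exactly.

2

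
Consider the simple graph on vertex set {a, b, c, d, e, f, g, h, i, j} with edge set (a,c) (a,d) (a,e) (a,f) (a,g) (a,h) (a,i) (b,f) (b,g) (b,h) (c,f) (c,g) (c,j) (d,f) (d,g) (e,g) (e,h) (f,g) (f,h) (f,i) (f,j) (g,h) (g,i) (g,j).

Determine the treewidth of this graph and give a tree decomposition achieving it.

Treewidth 3.
One such decomposition:
Bags: B1 = {a, f, g, i}  B2 = {a, f, g, h}  B3 = {a, e, g, h}  B4 = {a, c, f, g}  B5 = {b, f, g, h}  B6 = {c, f, g, j}  B7 = {a, d, f, g}
Tree: B1–B2, B2–B3, B2–B4, B2–B5, B4–B6, B2–B7

Every bag has size at most 4, so the width is 4 − 1 = 3 and tw(G) ≤ 3. For the lower bound, the 4 vertices {a, e, g, h} are pairwise adjacent, and any tree decomposition puts a clique entirely inside one bag — forcing width ≥ 3. Combining the bounds, tw(G) = 3.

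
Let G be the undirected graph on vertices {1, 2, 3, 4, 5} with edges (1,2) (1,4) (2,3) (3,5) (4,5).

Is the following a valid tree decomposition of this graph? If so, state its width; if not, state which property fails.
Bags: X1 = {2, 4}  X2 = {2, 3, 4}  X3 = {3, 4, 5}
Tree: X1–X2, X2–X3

A tree decomposition must satisfy three properties: every vertex lies in some bag; for every edge, both endpoints lie together in some bag; and for every vertex, the bags containing it form a connected subtree. Here vertex 1 appears in no bag, so the decomposition is invalid.

No — vertex 1 appears in no bag.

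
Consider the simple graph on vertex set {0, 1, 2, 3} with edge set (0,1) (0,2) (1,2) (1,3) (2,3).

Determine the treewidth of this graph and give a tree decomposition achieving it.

Treewidth 2.
One optimal decomposition is:
Bags: B1 = {0, 1, 2}  B2 = {1, 2, 3}
Tree: B1–B2

Each bag holds 3 vertices, so the decomposition has width 2, which upper-bounds the treewidth. For the lower bound, the 3 vertices {0, 1, 2} are pairwise adjacent, and any tree decomposition puts a clique entirely inside one bag — forcing width ≥ 2. The upper and lower bounds meet at 2, so that is the treewidth.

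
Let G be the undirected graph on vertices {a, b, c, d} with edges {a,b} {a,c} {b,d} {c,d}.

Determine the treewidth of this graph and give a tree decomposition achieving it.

Treewidth 2.
Bags: B1 = {b, c, d}  B2 = {a, b, c}
Tree: B1–B2

Every bag has size at most 3, so the width is 3 − 1 = 2 and tw(G) ≤ 2. Since c–d–b–a–c is a cycle in G, G is not acyclic. Forests are exactly the graphs of treewidth ≤ 1, so tw(G) ≥ 2. The upper and lower bounds meet at 2, so that is the treewidth.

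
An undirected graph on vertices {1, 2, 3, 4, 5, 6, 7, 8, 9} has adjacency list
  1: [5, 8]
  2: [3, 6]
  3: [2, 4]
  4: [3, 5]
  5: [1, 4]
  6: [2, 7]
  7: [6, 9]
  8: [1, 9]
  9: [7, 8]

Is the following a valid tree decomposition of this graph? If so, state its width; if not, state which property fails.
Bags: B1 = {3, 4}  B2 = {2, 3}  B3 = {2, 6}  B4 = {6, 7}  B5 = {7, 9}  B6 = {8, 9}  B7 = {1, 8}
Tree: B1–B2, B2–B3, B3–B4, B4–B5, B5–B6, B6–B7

No — vertex 5 appears in no bag.

A tree decomposition must satisfy three properties: every vertex lies in some bag; for every edge, both endpoints lie together in some bag; and for every vertex, the bags containing it form a connected subtree. Here vertex 5 appears in no bag, so the decomposition is invalid.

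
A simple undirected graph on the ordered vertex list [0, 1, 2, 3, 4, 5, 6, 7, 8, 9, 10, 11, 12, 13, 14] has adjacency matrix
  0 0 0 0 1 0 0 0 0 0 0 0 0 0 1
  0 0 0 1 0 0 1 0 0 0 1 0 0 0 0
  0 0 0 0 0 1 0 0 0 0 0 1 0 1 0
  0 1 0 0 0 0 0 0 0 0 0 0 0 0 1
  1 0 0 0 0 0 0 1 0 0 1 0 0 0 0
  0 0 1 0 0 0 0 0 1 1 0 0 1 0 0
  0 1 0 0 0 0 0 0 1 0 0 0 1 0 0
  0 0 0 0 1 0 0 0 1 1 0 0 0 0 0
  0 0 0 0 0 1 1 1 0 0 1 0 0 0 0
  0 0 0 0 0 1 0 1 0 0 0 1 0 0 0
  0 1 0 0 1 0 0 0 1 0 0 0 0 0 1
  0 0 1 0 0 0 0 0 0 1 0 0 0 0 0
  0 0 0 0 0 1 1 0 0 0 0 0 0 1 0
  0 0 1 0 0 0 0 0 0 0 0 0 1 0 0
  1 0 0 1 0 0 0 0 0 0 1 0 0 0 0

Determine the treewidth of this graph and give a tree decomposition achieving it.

Each bag holds 4 vertices, so the decomposition has width 3, which upper-bounds the treewidth. For the lower bound: the 4 vertex sets {0,3,14}, {4}, {10}, {1,6,7,8} are disjoint, each induces a connected subgraph, and every pair is joined by at least one edge of G. Contracting each set to a single vertex therefore yields K_{4} as a minor, and since treewidth is minor-monotone, tw(G) ≥ tw(K_{4}) = 3. Therefore the treewidth is 3.

Treewidth 3.
One such decomposition:
Bags: B1 = {0, 3, 4, 14}  B2 = {3, 4, 10, 14}  B3 = {1, 3, 4, 10}  B4 = {1, 4, 7, 10}  B5 = {1, 7, 8, 10}  B6 = {1, 6, 7, 8}  B7 = {6, 7, 8, 9}  B8 = {5, 6, 8, 9}  B9 = {5, 6, 9, 12}  B10 = {5, 9, 11, 12}  B11 = {2, 5, 11, 12}  B12 = {2, 11, 12, 13}
Tree: B1–B2, B2–B3, B3–B4, B4–B5, B5–B6, B6–B7, B7–B8, B8–B9, B9–B10, B10–B11, B11–B12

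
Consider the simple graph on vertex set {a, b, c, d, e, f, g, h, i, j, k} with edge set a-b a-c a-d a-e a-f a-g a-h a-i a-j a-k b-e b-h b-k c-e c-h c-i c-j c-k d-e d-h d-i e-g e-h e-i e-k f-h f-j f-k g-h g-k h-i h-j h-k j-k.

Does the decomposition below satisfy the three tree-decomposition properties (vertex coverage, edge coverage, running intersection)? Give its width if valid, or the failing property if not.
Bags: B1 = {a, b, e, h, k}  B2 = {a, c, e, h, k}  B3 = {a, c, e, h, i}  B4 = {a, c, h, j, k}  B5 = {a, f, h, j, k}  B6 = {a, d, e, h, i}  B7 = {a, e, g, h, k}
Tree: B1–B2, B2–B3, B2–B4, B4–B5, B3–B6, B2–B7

Checking the three conditions: (i) the bags cover all of {a, b, c, d, e, f, g, h, i, j, k}; (ii) for each edge, some bag contains both endpoints; (iii) the bags containing any fixed vertex form a subtree. All hold, so the decomposition is valid with width 5 − 1 = 4.

Yes; width 4.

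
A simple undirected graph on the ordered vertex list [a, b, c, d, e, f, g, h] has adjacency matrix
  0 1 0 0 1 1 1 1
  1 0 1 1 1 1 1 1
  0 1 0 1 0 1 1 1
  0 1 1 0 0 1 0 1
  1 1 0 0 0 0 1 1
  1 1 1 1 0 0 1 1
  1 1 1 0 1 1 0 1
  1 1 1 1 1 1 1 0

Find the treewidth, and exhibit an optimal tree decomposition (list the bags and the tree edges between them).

Treewidth 4.
One optimal decomposition is:
Bags: B1 = {a, b, e, g, h}  B2 = {a, b, f, g, h}  B3 = {b, c, f, g, h}  B4 = {b, c, d, f, h}
Tree: B1–B2, B2–B3, B3–B4

The largest bag has 5 vertices, giving width 4; this decomposition certifies tw(G) ≤ 4. On the other hand G contains the 5-clique {a, b, e, g, h}. A clique must lie in a single bag of any decomposition, so no decomposition can have width below 4. The upper and lower bounds meet at 4, so that is the treewidth.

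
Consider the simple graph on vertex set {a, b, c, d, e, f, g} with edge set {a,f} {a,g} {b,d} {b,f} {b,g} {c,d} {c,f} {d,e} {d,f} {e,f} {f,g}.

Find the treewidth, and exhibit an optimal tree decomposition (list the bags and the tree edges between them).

Each bag holds 3 vertices, so the decomposition has width 2, which upper-bounds the treewidth. For the lower bound, the 3 vertices {d, e, f} are pairwise adjacent, and any tree decomposition puts a clique entirely inside one bag — forcing width ≥ 2. Hence tw(G) = 2 exactly.

Treewidth 2.
One such decomposition:
Bags: B1 = {d, e, f}  B2 = {b, d, f}  B3 = {c, d, f}  B4 = {b, f, g}  B5 = {a, f, g}
Tree: B1–B2, B1–B3, B2–B4, B4–B5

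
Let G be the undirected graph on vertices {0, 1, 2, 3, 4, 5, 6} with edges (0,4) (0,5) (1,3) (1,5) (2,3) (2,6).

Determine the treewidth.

1

A width-1 tree decomposition is:
Bags: B1 = {0, 4}  B2 = {0, 5}  B3 = {1, 5}  B4 = {1, 3}  B5 = {2, 3}  B6 = {2, 6}
Tree: B1–B2, B2–B3, B3–B4, B4–B5, B5–B6
The largest bag has 2 vertices, giving width 1; this decomposition certifies tw(G) ≤ 1. Any graph with an edge has treewidth ≥ 1, and G has the edge 4–0. Hence tw(G) = 1 exactly.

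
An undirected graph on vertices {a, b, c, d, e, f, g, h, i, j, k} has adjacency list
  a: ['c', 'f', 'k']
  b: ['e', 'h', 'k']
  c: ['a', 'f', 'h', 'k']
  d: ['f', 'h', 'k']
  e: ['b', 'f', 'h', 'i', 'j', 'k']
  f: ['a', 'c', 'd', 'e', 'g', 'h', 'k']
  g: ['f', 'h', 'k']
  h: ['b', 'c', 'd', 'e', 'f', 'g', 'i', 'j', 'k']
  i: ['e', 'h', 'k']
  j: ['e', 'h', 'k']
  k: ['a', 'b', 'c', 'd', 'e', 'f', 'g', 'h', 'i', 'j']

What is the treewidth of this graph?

3

A width-3 tree decomposition is:
Bags: B1 = {b, e, h, k}  B2 = {e, h, i, k}  B3 = {e, f, h, k}  B4 = {d, f, h, k}  B5 = {c, f, h, k}  B6 = {e, h, j, k}  B7 = {f, g, h, k}  B8 = {a, c, f, k}
Tree: B1–B2, B2–B3, B3–B4, B4–B5, B1–B6, B5–B7, B5–B8
Each bag holds 4 vertices, so the decomposition has width 3, which upper-bounds the treewidth. On the other hand G contains the 4-clique {e, h, j, k}. A clique must lie in a single bag of any decomposition, so no decomposition can have width below 3. Combining the bounds, tw(G) = 3.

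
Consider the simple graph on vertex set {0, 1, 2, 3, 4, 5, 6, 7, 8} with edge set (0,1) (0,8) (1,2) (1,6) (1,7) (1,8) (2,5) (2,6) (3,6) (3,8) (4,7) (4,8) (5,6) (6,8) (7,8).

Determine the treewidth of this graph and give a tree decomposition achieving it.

Treewidth 2.
One such decomposition:
Bags: B1 = {1, 7, 8}  B2 = {1, 6, 8}  B3 = {3, 6, 8}  B4 = {4, 7, 8}  B5 = {1, 2, 6}  B6 = {0, 1, 8}  B7 = {2, 5, 6}
Tree: B1–B2, B2–B3, B1–B4, B2–B5, B1–B6, B5–B7

Every bag has size at most 3, so the width is 3 − 1 = 2 and tw(G) ≤ 2. On the other hand G contains the 3-clique {0, 1, 8}. A clique must lie in a single bag of any decomposition, so no decomposition can have width below 2. Therefore the treewidth is 2.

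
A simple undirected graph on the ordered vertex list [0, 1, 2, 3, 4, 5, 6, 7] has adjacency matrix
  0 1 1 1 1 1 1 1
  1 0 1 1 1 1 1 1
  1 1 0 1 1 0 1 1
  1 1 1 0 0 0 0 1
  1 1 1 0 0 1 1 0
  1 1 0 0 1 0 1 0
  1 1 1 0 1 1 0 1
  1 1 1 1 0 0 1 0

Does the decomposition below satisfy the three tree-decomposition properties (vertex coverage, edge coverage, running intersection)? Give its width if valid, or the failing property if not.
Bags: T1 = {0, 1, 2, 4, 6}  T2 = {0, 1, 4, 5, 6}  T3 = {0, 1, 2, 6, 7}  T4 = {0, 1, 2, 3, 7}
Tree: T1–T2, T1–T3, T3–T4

Yes; width 4.

Every vertex of G appears in some bag (union = {0, 1, 2, 3, 4, 5, 6, 7}); every edge is covered by a bag; and for each vertex v the set of bags containing v is connected in the bag tree. The decomposition is therefore valid. The largest bag has 5 vertices, so the width is 4.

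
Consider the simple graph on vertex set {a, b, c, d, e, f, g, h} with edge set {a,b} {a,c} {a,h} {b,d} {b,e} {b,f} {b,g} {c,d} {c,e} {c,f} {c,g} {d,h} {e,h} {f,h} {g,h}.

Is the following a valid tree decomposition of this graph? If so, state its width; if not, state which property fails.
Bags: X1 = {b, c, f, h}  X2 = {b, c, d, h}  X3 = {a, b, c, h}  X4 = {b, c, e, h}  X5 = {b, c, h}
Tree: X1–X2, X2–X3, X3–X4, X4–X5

No — vertex g appears in no bag.

A tree decomposition must satisfy three properties: every vertex lies in some bag; for every edge, both endpoints lie together in some bag; and for every vertex, the bags containing it form a connected subtree. Here vertex g appears in no bag, so the decomposition is invalid.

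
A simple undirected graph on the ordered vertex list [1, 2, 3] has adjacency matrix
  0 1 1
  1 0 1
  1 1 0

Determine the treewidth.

A width-2 tree decomposition is:
Bags: B1 = {1, 2, 3}
Tree: (single bag)
A single bag containing all 3 vertices is trivially a valid decomposition of width 2. For the lower bound, the 3 vertices {1, 2, 3} are pairwise adjacent, and any tree decomposition puts a clique entirely inside one bag — forcing width ≥ 2. Combining the bounds, tw(G) = 2.

2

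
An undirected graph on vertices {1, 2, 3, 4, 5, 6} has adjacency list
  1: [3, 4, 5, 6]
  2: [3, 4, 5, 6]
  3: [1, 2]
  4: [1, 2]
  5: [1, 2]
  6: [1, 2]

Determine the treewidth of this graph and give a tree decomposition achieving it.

Treewidth 2.
Bags: B1 = {1, 2, 3}  B2 = {1, 2, 5}  B3 = {1, 2, 4}  B4 = {1, 2, 6}
Tree: B1–B2, B2–B3, B3–B4

The largest bag has 3 vertices, giving width 2; this decomposition certifies tw(G) ≤ 2. The edges 1–3–2–5–1 form a cycle, so G is not a tree and its treewidth is at least 2. Hence tw(G) = 2 exactly.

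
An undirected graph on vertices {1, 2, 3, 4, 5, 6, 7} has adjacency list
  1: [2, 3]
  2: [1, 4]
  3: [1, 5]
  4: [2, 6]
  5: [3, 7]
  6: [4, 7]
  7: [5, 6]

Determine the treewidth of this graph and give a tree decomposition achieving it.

Each bag holds 3 vertices, so the decomposition has width 2, which upper-bounds the treewidth. The edges 6–4–2–1–3–5–7–6 form a cycle, so G is not a tree and its treewidth is at least 2. Combining the bounds, tw(G) = 2.

Treewidth 2.
Bags: B1 = {2, 4, 6}  B2 = {1, 2, 6}  B3 = {1, 3, 6}  B4 = {3, 5, 6}  B5 = {5, 6, 7}
Tree: B1–B2, B2–B3, B3–B4, B4–B5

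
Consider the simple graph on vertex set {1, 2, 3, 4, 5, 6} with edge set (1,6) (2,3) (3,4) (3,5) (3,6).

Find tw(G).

A width-1 tree decomposition is:
Bags: B1 = {3, 6}  B2 = {1, 6}  B3 = {3, 5}  B4 = {3, 4}  B5 = {2, 3}
Tree: B1–B2, B1–B3, B3–B4, B4–B5
Each bag holds 2 vertices, so the decomposition has width 1, which upper-bounds the treewidth. Since G has at least one edge (e.g. 3–6), it is not an edgeless graph, so tw(G) ≥ 1. Therefore the treewidth is 1.

1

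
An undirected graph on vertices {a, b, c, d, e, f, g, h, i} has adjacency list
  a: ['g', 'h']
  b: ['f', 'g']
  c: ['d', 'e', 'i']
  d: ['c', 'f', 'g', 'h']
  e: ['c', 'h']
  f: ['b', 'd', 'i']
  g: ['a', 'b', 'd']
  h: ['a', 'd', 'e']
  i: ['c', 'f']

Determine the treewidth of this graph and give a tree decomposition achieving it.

The largest bag has 4 vertices, giving width 3; this decomposition certifies tw(G) ≤ 3. For the lower bound: the 4 vertex sets {a,b,g}, {f}, {d}, {c,e,h,i} are disjoint, each induces a connected subgraph, and every pair is joined by at least one edge of G. Contracting each set to a single vertex therefore yields K_{4} as a minor, and since treewidth is minor-monotone, tw(G) ≥ tw(K_{4}) = 3. Hence tw(G) = 3 exactly.

Treewidth 3.
One optimal decomposition is:
Bags: B1 = {a, b, f, g}  B2 = {a, d, f, g}  B3 = {a, d, f, h}  B4 = {d, f, h, i}  B5 = {c, d, h, i}  B6 = {c, e, h, i}
Tree: B1–B2, B2–B3, B3–B4, B4–B5, B5–B6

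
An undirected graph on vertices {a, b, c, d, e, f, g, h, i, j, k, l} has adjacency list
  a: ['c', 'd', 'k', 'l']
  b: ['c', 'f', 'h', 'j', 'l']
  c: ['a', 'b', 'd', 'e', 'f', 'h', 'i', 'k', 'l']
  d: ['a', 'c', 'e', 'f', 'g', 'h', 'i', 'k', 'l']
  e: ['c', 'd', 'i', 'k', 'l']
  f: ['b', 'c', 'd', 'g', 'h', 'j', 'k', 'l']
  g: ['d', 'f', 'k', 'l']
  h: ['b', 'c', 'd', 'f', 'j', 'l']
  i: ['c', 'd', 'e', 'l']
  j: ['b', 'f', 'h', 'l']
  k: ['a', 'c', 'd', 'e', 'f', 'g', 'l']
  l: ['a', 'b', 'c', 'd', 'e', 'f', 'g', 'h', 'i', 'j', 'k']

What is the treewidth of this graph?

4

A width-4 tree decomposition is:
Bags: B1 = {c, d, f, k, l}  B2 = {c, d, f, h, l}  B3 = {c, d, e, k, l}  B4 = {c, d, e, i, l}  B5 = {b, c, f, h, l}  B6 = {d, f, g, k, l}  B7 = {a, c, d, k, l}  B8 = {b, f, h, j, l}
Tree: B1–B2, B1–B3, B3–B4, B2–B5, B1–B6, B3–B7, B5–B8
Each bag holds 5 vertices, so the decomposition has width 4, which upper-bounds the treewidth. Conversely, {d, f, g, k, l} is a clique of size 5, and the vertices of any clique must share a bag in every tree decomposition; so some bag has ≥ 5 vertices and tw(G) ≥ 4. Combining the bounds, tw(G) = 4.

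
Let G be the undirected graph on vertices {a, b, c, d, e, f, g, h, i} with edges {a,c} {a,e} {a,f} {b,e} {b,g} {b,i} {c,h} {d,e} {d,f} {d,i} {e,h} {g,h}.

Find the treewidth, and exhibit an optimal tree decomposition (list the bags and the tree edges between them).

Treewidth 3.
One such decomposition:
Bags: B1 = {b, g, h, i}  B2 = {b, e, h, i}  B3 = {d, e, h, i}  B4 = {c, d, e, h}  B5 = {a, c, d, e}  B6 = {a, c, d, f}
Tree: B1–B2, B2–B3, B3–B4, B4–B5, B5–B6

Every bag has size at most 4, so the width is 4 − 1 = 3 and tw(G) ≤ 3. For the lower bound: the 4 vertex sets {b,g,i}, {h}, {e}, {a,c,d,f} are disjoint, each induces a connected subgraph, and every pair is joined by at least one edge of G. Contracting each set to a single vertex therefore yields K_{4} as a minor, and since treewidth is minor-monotone, tw(G) ≥ tw(K_{4}) = 3. The upper and lower bounds meet at 3, so that is the treewidth.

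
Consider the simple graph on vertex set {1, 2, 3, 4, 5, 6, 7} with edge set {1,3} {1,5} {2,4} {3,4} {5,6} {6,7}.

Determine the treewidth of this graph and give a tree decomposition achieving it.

Each bag holds 2 vertices, so the decomposition has width 1, which upper-bounds the treewidth. Since G has at least one edge (e.g. 7–6), it is not an edgeless graph, so tw(G) ≥ 1. Hence tw(G) = 1 exactly.

Treewidth 1.
Bags: B1 = {6, 7}  B2 = {5, 6}  B3 = {1, 5}  B4 = {1, 3}  B5 = {3, 4}  B6 = {2, 4}
Tree: B1–B2, B2–B3, B3–B4, B4–B5, B5–B6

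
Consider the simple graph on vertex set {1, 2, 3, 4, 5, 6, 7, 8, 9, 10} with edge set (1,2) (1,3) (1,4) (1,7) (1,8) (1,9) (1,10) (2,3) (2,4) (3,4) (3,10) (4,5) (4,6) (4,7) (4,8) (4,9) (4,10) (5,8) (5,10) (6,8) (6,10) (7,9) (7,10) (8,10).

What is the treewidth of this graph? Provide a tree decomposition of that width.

Every bag has size at most 4, so the width is 4 − 1 = 3 and tw(G) ≤ 3. On the other hand G contains the 4-clique {1, 4, 7, 9}. A clique must lie in a single bag of any decomposition, so no decomposition can have width below 3. The upper and lower bounds meet at 3, so that is the treewidth.

Treewidth 3.
One such decomposition:
Bags: B1 = {1, 4, 8, 10}  B2 = {1, 4, 7, 10}  B3 = {1, 4, 7, 9}  B4 = {4, 5, 8, 10}  B5 = {1, 3, 4, 10}  B6 = {1, 2, 3, 4}  B7 = {4, 6, 8, 10}
Tree: B1–B2, B2–B3, B1–B4, B2–B5, B5–B6, B4–B7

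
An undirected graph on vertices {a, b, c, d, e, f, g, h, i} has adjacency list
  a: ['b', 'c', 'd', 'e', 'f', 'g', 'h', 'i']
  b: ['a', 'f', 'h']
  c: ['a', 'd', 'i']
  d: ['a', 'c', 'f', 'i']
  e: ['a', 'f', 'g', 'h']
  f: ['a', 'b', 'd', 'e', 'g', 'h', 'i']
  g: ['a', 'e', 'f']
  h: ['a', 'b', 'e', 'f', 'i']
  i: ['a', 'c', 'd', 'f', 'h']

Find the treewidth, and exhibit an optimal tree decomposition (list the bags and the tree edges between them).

Treewidth 3.
One such decomposition:
Bags: B1 = {a, d, f, i}  B2 = {a, f, h, i}  B3 = {a, b, f, h}  B4 = {a, e, f, h}  B5 = {a, e, f, g}  B6 = {a, c, d, i}
Tree: B1–B2, B2–B3, B3–B4, B4–B5, B1–B6

Each bag holds 4 vertices, so the decomposition has width 3, which upper-bounds the treewidth. On the other hand G contains the 4-clique {a, c, d, i}. A clique must lie in a single bag of any decomposition, so no decomposition can have width below 3. Combining the bounds, tw(G) = 3.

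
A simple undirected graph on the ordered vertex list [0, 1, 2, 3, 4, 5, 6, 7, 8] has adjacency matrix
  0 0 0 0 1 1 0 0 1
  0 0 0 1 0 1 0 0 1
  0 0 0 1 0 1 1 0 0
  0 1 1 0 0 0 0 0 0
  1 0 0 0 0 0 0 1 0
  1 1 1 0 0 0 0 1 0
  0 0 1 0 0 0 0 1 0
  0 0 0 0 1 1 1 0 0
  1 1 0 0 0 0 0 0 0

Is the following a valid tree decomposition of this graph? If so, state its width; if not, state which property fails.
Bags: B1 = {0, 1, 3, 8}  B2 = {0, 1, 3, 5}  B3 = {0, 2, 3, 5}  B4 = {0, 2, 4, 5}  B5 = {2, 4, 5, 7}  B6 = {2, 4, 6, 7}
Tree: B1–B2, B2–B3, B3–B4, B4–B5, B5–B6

Every vertex of G appears in some bag (union = {0, 1, 2, 3, 4, 5, 6, 7, 8}); every edge is covered by a bag; and for each vertex v the set of bags containing v is connected in the bag tree. The decomposition is therefore valid. The largest bag has 4 vertices, so the width is 3.

Yes; width 3.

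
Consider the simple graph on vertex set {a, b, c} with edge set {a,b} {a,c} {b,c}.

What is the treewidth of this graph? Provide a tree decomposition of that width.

A single bag containing all 3 vertices is trivially a valid decomposition of width 2. On the other hand G contains the 3-clique {a, b, c}. A clique must lie in a single bag of any decomposition, so no decomposition can have width below 2. The upper and lower bounds meet at 2, so that is the treewidth.

Treewidth 2.
One such decomposition:
Bags: B1 = {a, b, c}
Tree: (single bag)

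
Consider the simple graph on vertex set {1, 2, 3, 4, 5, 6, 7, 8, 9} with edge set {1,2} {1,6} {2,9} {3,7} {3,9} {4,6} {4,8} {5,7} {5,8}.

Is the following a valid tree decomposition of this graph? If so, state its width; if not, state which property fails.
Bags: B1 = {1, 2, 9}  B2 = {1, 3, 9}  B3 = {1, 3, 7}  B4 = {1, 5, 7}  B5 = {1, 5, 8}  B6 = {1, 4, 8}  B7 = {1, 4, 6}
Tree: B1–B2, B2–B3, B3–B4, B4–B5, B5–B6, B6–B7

Vertex coverage: the bags together contain {1, 2, 3, 4, 5, 6, 7, 8, 9}, the full vertex set. Edge coverage: each edge of G has both endpoints in at least one bag. Running intersection: for every vertex, the bags containing it form a connected subtree. All three properties hold, so this is a valid tree decomposition of width max|bag| − 1 = 2, and hence tw(G) ≤ 2.

Yes; width 2.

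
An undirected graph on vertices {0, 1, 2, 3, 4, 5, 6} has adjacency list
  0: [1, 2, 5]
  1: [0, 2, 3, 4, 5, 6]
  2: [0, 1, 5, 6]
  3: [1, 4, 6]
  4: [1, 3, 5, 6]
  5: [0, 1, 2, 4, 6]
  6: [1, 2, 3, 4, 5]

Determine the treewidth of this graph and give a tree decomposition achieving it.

Treewidth 3.
One such decomposition:
Bags: B1 = {1, 2, 5, 6}  B2 = {0, 1, 2, 5}  B3 = {1, 4, 5, 6}  B4 = {1, 3, 4, 6}
Tree: B1–B2, B1–B3, B3–B4

The largest bag has 4 vertices, giving width 3; this decomposition certifies tw(G) ≤ 3. For the lower bound, the 4 vertices {1, 3, 4, 6} are pairwise adjacent, and any tree decomposition puts a clique entirely inside one bag — forcing width ≥ 3. Therefore the treewidth is 3.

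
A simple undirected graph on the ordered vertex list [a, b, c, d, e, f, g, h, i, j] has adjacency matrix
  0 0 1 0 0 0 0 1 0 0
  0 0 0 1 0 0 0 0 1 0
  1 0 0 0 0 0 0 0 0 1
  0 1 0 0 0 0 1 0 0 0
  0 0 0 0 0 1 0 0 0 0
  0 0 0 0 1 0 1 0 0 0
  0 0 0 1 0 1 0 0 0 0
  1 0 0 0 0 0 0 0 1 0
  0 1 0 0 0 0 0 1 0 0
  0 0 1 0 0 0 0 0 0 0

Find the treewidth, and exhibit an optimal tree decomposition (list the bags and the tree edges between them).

Treewidth 1.
One optimal decomposition is:
Bags: B1 = {c, j}  B2 = {a, c}  B3 = {a, h}  B4 = {h, i}  B5 = {b, i}  B6 = {b, d}  B7 = {d, g}  B8 = {f, g}  B9 = {e, f}
Tree: B1–B2, B2–B3, B3–B4, B4–B5, B5–B6, B6–B7, B7–B8, B8–B9

Each bag holds 2 vertices, so the decomposition has width 1, which upper-bounds the treewidth. G has an edge, so its treewidth is at least 1. Therefore the treewidth is 1.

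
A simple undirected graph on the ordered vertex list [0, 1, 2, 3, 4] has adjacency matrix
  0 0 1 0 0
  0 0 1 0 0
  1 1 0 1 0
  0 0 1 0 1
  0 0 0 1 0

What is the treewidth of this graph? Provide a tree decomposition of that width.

Every bag has size at most 2, so the width is 2 − 1 = 1 and tw(G) ≤ 1. G has an edge, so its treewidth is at least 1. Hence tw(G) = 1 exactly.

Treewidth 1.
One optimal decomposition is:
Bags: B1 = {1, 2}  B2 = {0, 2}  B3 = {2, 3}  B4 = {3, 4}
Tree: B1–B2, B1–B3, B3–B4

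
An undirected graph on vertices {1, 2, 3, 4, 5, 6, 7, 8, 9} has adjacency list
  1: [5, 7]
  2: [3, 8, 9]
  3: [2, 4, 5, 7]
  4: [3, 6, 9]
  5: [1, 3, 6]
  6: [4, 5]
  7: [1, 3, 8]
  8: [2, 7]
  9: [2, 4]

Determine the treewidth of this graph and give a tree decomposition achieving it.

Treewidth 3.
Bags: B1 = {2, 4, 6, 9}  B2 = {2, 3, 4, 6}  B3 = {2, 3, 5, 6}  B4 = {2, 3, 5, 8}  B5 = {3, 5, 7, 8}  B6 = {1, 5, 7, 8}
Tree: B1–B2, B2–B3, B3–B4, B4–B5, B5–B6

The largest bag has 4 vertices, giving width 3; this decomposition certifies tw(G) ≤ 3. For the lower bound: the 4 vertex sets {4,6,9}, {2}, {3}, {1,5,7,8} are disjoint, each induces a connected subgraph, and every pair is joined by at least one edge of G. Contracting each set to a single vertex therefore yields K_{4} as a minor, and since treewidth is minor-monotone, tw(G) ≥ tw(K_{4}) = 3. Hence tw(G) = 3 exactly.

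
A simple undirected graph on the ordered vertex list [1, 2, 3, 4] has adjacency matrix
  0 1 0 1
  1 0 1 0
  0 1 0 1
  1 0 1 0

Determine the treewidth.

2

A width-2 tree decomposition is:
Bags: B1 = {1, 2, 4}  B2 = {2, 3, 4}
Tree: B1–B2
The largest bag has 3 vertices, giving width 2; this decomposition certifies tw(G) ≤ 2. For the lower bound, G contains the cycle 4–1–2–3–4, so G is not a forest; only forests have treewidth ≤ 1, hence tw(G) ≥ 2. The upper and lower bounds meet at 2, so that is the treewidth.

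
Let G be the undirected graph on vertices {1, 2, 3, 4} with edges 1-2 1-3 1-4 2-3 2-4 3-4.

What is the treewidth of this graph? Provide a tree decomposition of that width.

Treewidth 3.
Bags: B1 = {1, 2, 3, 4}
Tree: (single bag)

With just one bag of size 4, the width is 4 − 1 = 3, so tw(G) ≤ 3. Conversely, {1, 2, 3, 4} is a clique of size 4, and the vertices of any clique must share a bag in every tree decomposition; so some bag has ≥ 4 vertices and tw(G) ≥ 3. Hence tw(G) = 3 exactly.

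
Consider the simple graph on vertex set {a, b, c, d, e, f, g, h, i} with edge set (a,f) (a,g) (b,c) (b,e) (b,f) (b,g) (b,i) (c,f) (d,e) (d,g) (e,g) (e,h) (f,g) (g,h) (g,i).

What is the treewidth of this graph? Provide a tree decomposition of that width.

Every bag has size at most 3, so the width is 3 − 1 = 2 and tw(G) ≤ 2. On the other hand G contains the 3-clique {d, e, g}. A clique must lie in a single bag of any decomposition, so no decomposition can have width below 2. Hence tw(G) = 2 exactly.

Treewidth 2.
Bags: B1 = {b, f, g}  B2 = {b, c, f}  B3 = {b, g, i}  B4 = {a, f, g}  B5 = {b, e, g}  B6 = {e, g, h}  B7 = {d, e, g}
Tree: B1–B2, B1–B3, B1–B4, B3–B5, B5–B6, B5–B7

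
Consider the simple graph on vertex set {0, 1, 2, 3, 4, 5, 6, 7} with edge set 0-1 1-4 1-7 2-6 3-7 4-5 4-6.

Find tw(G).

A width-1 tree decomposition is:
Bags: B1 = {1, 7}  B2 = {0, 1}  B3 = {3, 7}  B4 = {1, 4}  B5 = {4, 6}  B6 = {2, 6}  B7 = {4, 5}
Tree: B1–B2, B1–B3, B1–B4, B4–B5, B5–B6, B4–B7
The largest bag has 2 vertices, giving width 1; this decomposition certifies tw(G) ≤ 1. G has an edge, so its treewidth is at least 1. Combining the bounds, tw(G) = 1.

1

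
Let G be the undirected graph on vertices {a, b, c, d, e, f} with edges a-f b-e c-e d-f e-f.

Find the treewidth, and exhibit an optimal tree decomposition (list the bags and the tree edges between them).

Every bag has size at most 2, so the width is 2 − 1 = 1 and tw(G) ≤ 1. Since G has at least one edge (e.g. a–f), it is not an edgeless graph, so tw(G) ≥ 1. Hence tw(G) = 1 exactly.

Treewidth 1.
One such decomposition:
Bags: B1 = {a, f}  B2 = {e, f}  B3 = {c, e}  B4 = {b, e}  B5 = {d, f}
Tree: B1–B2, B2–B3, B3–B4, B2–B5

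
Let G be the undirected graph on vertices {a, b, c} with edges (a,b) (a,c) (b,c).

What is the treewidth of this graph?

A width-2 tree decomposition is:
Bags: B1 = {a, b, c}
Tree: (single bag)
With just one bag of size 3, the width is 3 − 1 = 2, so tw(G) ≤ 2. Conversely, {a, b, c} is a clique of size 3, and the vertices of any clique must share a bag in every tree decomposition; so some bag has ≥ 3 vertices and tw(G) ≥ 2. Combining the bounds, tw(G) = 2.

2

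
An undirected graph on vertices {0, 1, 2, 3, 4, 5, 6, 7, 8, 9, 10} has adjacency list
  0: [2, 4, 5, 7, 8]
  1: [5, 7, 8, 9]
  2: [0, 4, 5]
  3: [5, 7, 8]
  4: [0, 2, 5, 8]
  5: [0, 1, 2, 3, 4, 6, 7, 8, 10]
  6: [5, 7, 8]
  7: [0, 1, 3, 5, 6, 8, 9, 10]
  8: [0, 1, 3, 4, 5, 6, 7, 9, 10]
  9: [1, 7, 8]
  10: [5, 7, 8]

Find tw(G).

3

A width-3 tree decomposition is:
Bags: B1 = {0, 4, 5, 8}  B2 = {0, 5, 7, 8}  B3 = {1, 5, 7, 8}  B4 = {5, 6, 7, 8}  B5 = {0, 2, 4, 5}  B6 = {5, 7, 8, 10}  B7 = {1, 7, 8, 9}  B8 = {3, 5, 7, 8}
Tree: B1–B2, B2–B3, B2–B4, B1–B5, B3–B6, B3–B7, B6–B8
Each bag holds 4 vertices, so the decomposition has width 3, which upper-bounds the treewidth. On the other hand G contains the 4-clique {1, 7, 8, 9}. A clique must lie in a single bag of any decomposition, so no decomposition can have width below 3. Therefore the treewidth is 3.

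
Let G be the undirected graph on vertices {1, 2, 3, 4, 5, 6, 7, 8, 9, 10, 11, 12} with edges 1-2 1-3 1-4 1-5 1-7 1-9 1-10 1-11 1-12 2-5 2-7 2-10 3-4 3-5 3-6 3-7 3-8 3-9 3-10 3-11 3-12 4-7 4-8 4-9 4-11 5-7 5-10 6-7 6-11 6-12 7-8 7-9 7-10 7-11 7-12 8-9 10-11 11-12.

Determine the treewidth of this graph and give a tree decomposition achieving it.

Each bag holds 5 vertices, so the decomposition has width 4, which upper-bounds the treewidth. Conversely, {1, 2, 5, 7, 10} is a clique of size 5, and the vertices of any clique must share a bag in every tree decomposition; so some bag has ≥ 5 vertices and tw(G) ≥ 4. Hence tw(G) = 4 exactly.

Treewidth 4.
One such decomposition:
Bags: B1 = {1, 3, 5, 7, 10}  B2 = {1, 3, 7, 10, 11}  B3 = {1, 3, 7, 11, 12}  B4 = {1, 3, 4, 7, 11}  B5 = {1, 3, 4, 7, 9}  B6 = {3, 4, 7, 8, 9}  B7 = {3, 6, 7, 11, 12}  B8 = {1, 2, 5, 7, 10}
Tree: B1–B2, B2–B3, B3–B4, B4–B5, B5–B6, B3–B7, B1–B8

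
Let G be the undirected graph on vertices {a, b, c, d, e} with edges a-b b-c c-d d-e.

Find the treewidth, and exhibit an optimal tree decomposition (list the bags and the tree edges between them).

Each bag holds 2 vertices, so the decomposition has width 1, which upper-bounds the treewidth. Since G has at least one edge (e.g. e–d), it is not an edgeless graph, so tw(G) ≥ 1. The upper and lower bounds meet at 1, so that is the treewidth.

Treewidth 1.
One such decomposition:
Bags: B1 = {d, e}  B2 = {c, d}  B3 = {b, c}  B4 = {a, b}
Tree: B1–B2, B2–B3, B3–B4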